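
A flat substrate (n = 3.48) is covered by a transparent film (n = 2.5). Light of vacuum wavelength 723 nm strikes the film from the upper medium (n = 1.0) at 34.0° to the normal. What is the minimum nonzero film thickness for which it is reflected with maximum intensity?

148 nm

Ray reflecting at the top interface goes from n = 1.0 toward n = 2.5: a half-wave phase shift.
At the lower boundary (n = 2.5 to n = 3.48) the reflected ray undergoes a half-wave phase shift.
Zero or two π shifts → no net half-wave offset.
For bright reflection here: 2 n t cos θ_r = m λ.
Snell's law: 1.0 sin 34.0° = 2.5 sin θ_r → sin θ_r = 0.224, cos θ_r = 0.975.
Minimum nonzero at m = 1: t = λ / (2 n cos θ_r) = 723 / (2 × 2.5 × 0.975) = 148 nm.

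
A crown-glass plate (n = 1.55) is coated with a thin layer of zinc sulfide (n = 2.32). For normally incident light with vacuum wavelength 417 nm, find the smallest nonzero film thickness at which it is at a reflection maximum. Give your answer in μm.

Ray reflecting at the top interface goes from n = 1.0 toward n = 2.32: a half-wave phase shift.
Bottom surface (2.32 → 1.55): reflection off a lower-index medium gives no phase shift.
Exactly one π shift → a net half-wave offset.
So the condition for constructive reflection is 2 n t = (m + ½) λ.
Minimum at m = 0: t = λ / (4 n) = 417 / (4 × 2.32) = 44.9 nm.

0.0449 μm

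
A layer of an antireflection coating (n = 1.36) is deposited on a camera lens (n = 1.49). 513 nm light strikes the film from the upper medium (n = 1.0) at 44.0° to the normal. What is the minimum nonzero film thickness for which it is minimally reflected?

110 nm

At the upper boundary (n = 1.0 to n = 1.36) the reflected ray undergoes a half-wave phase shift.
Bottom surface (1.36 → 1.49): reflection off a higher-index medium gives a half-wave phase shift.
Zero or two π shifts → no net half-wave offset.
For minimum reflection here: 2 n t cos θ_r = (m + ½) λ.
Snell's law: 1.0 sin 44.0° = 1.36 sin θ_r → sin θ_r = 0.511, cos θ_r = 0.860.
Minimum at m = 0: t = λ / (4 n cos θ_r) = 513 / (4 × 1.36 × 0.860) = 110 nm.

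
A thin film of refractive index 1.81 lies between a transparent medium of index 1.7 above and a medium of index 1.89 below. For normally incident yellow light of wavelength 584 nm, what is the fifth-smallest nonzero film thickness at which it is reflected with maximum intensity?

807 nm

Ray reflecting at the top interface goes from n = 1.7 toward n = 1.81: a half-wave phase shift.
Bottom surface (1.81 → 1.89): reflection off a higher-index medium gives a half-wave phase shift.
Zero or two π shifts → no net half-wave offset.
So the condition for constructive reflection is 2 n t = m λ.
The fifth-smallest nonzero thickness corresponds to m = 5: t = m λ / (2 n) = 5.00 × 584 / (2 × 1.81) = 807 nm.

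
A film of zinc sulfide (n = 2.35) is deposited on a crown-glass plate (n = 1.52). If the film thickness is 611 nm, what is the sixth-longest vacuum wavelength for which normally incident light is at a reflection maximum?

522 nm

Top surface (1.0 → 2.35): reflection off a higher-index medium gives a half-wave phase shift.
At the lower boundary (n = 2.35 to n = 1.52) the reflected ray undergoes no phase shift.
Exactly one π shift → a net half-wave offset.
For strong reflection here: 2 n t = (m + ½) λ.
λ = 2 n t / (m + ½). The sixth-longest wavelength is m = 5: λ = 2 × 2.35 × 611 / 5.50 = 522 nm.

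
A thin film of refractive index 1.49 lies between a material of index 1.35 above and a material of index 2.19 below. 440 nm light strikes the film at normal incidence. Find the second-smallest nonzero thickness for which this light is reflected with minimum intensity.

221 nm

At the upper boundary (n = 1.35 to n = 1.49) the reflected ray undergoes a half-wave phase shift.
At the lower boundary (n = 1.49 to n = 2.19) the reflected ray undergoes a half-wave phase shift.
The two reflections carry the same phase change, so no net offset.
With no net inversion, destructive interference in reflection requires 2 n t = (m + ½) λ.
The second-smallest nonzero thickness corresponds to m = 1: t = (m + ½) λ / (2 n) = 1.50 × 440 / (2 × 1.49) = 221 nm.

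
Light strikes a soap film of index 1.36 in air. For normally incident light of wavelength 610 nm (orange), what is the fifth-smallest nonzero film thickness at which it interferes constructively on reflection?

1009 nm

Ray reflecting at the top interface goes from n = 1.0 toward n = 1.36: a half-wave phase shift.
Ray reflecting at the bottom interface goes from n = 1.36 toward n = 1.0: no phase shift.
Exactly one π shift → a net half-wave offset.
For maximum reflection here: 2 n t = (m + ½) λ.
The fifth-smallest nonzero thickness corresponds to m = 4: t = (m + ½) λ / (2 n) = 4.50 × 610 / (2 × 1.36) = 1009 nm.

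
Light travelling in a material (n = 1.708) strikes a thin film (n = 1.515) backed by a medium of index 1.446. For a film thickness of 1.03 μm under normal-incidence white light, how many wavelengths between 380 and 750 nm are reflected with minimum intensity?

4

Ray reflecting at the top interface goes from n = 1.708 toward n = 1.515: no phase shift.
Bottom surface (1.515 → 1.446): reflection off a lower-index medium gives no phase shift.
Net: no relative phase inversion (both shifts match).
So the condition for destructive reflection is 2 n t = (m + ½) λ.
λ = 2 n t / (m + ½) = 3121 / (m + ½) nm.
m=3: 892 nm (IR); m=4: 694 nm (visible); m=5: 567 nm (visible); m=6: 480 nm (visible); m=7: 416 nm (visible); m=8: 367 nm (UV).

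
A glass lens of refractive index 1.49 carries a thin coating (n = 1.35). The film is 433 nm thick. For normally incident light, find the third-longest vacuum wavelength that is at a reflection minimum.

Ray reflecting at the top interface goes from n = 1.0 toward n = 1.35: a half-wave phase shift.
Bottom surface (1.35 → 1.49): reflection off a higher-index medium gives a half-wave phase shift.
Net: no relative phase inversion (both shifts match).
With no net inversion, destructive interference in reflection requires 2 n t = (m + ½) λ.
λ = 2 n t / (m + ½). The third-longest wavelength is m = 2: λ = 2 × 1.35 × 433 / 2.50 = 468 nm.

468 nm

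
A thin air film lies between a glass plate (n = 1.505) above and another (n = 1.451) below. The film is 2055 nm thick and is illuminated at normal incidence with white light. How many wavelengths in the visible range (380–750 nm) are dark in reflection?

5

At the upper boundary (n = 1.505 to n = 1.0) the reflected ray undergoes no phase shift.
Bottom surface (1.0 → 1.451): reflection off a higher-index medium gives a half-wave phase shift.
The two reflections differ by half a wavelength.
So the condition for destructive reflection is 2 n t = m λ.
λ = 2 n t / m = 4110 / m nm.
m=5: 822 nm (IR); m=6: 685 nm (visible); m=7: 587 nm (visible); m=8: 514 nm (visible); m=9: 457 nm (visible); m=10: 411 nm (visible); m=11: 374 nm (UV).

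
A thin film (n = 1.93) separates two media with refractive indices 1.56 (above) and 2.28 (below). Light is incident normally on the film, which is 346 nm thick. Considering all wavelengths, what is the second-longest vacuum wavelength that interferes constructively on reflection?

Ray reflecting at the top interface goes from n = 1.56 toward n = 1.93: a half-wave phase shift.
At the lower boundary (n = 1.93 to n = 2.28) the reflected ray undergoes a half-wave phase shift.
Net: no relative phase inversion (both shifts match).
For strong reflection here: 2 n t = m λ.
λ = 2 n t / m. The second-longest wavelength is m = 2: λ = 2 × 1.93 × 346 / 2.00 = 668 nm.

668 nm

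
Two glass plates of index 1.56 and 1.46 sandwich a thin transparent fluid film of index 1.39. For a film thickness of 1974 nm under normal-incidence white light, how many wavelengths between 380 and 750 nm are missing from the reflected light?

Ray reflecting at the top interface goes from n = 1.56 toward n = 1.39: no phase shift.
At the lower boundary (n = 1.39 to n = 1.46) the reflected ray undergoes a half-wave phase shift.
The two reflections differ by half a wavelength.
With one net inversion, destructive interference in reflection requires 2 n t = m λ.
λ = 2 n t / m = 5488 / m nm.
m=7: 784 nm (IR); m=8: 686 nm (visible); m=9: 610 nm (visible); m=10: 549 nm (visible); m=11: 499 nm (visible); m=12: 457 nm (visible); m=13: 422 nm (visible); m=14: 392 nm (visible); m=15: 366 nm (UV).

7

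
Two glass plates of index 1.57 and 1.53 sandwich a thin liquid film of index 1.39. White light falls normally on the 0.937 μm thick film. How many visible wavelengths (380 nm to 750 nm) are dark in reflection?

3

Top surface (1.57 → 1.39): reflection off a lower-index medium gives no phase shift.
At the lower boundary (n = 1.39 to n = 1.53) the reflected ray undergoes a half-wave phase shift.
Exactly one π shift → a net half-wave offset.
For dark reflection here: 2 n t = m λ.
λ = 2 n t / m = 2605 / m nm.
m=3: 868 nm (IR); m=4: 651 nm (visible); m=5: 521 nm (visible); m=6: 434 nm (visible); m=7: 372 nm (UV).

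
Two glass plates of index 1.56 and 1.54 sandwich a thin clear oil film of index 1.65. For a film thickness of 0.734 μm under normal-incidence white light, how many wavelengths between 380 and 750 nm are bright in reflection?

Top surface (1.56 → 1.65): reflection off a higher-index medium gives a half-wave phase shift.
Ray reflecting at the bottom interface goes from n = 1.65 toward n = 1.54: no phase shift.
Exactly one π shift → a net half-wave offset.
For maximum reflection here: 2 n t = (m + ½) λ.
λ = 2 n t / (m + ½) = 2422 / (m + ½) nm.
m=2: 969 nm (IR); m=3: 692 nm (visible); m=4: 538 nm (visible); m=5: 440 nm (visible); m=6: 373 nm (UV).

3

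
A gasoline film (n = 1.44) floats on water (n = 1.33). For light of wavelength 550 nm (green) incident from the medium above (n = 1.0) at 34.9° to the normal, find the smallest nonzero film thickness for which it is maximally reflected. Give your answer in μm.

0.104 μm

Top surface (1.0 → 1.44): reflection off a higher-index medium gives a half-wave phase shift.
Ray reflecting at the bottom interface goes from n = 1.44 toward n = 1.33: no phase shift.
Net: one phase inversion between the two reflected rays.
So the condition for constructive reflection is 2 n t cos θ_r = (m + ½) λ.
Snell's law: 1.0 sin 34.9° = 1.44 sin θ_r → sin θ_r = 0.397, cos θ_r = 0.918.
Minimum at m = 0: t = λ / (4 n cos θ_r) = 550 / (4 × 1.44 × 0.918) = 104 nm.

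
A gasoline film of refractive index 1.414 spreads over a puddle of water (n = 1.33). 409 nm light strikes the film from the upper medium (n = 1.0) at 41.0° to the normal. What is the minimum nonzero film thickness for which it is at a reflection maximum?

81.6 nm

Top surface (1.0 → 1.414): reflection off a higher-index medium gives a half-wave phase shift.
At the lower boundary (n = 1.414 to n = 1.33) the reflected ray undergoes no phase shift.
Exactly one π shift → a net half-wave offset.
So the condition for constructive reflection is 2 n t cos θ_r = (m + ½) λ.
Snell's law: 1.0 sin 41.0° = 1.414 sin θ_r → sin θ_r = 0.464, cos θ_r = 0.886.
Minimum at m = 0: t = λ / (4 n cos θ_r) = 409 / (4 × 1.414 × 0.886) = 81.6 nm.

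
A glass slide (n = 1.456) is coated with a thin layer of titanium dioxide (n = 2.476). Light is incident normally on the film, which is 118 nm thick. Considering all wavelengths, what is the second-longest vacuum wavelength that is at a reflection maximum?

390 nm

Top surface (1.0 → 2.476): reflection off a higher-index medium gives a half-wave phase shift.
At the lower boundary (n = 2.476 to n = 1.456) the reflected ray undergoes no phase shift.
Net: one phase inversion between the two reflected rays.
For strong reflection here: 2 n t = (m + ½) λ.
λ = 2 n t / (m + ½). The second-longest wavelength is m = 1: λ = 2 × 2.476 × 118 / 1.50 = 390 nm.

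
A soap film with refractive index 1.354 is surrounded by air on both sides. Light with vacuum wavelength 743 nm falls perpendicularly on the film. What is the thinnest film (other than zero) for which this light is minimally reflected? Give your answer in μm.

0.274 μm

Top surface (1.0 → 1.354): reflection off a higher-index medium gives a half-wave phase shift.
At the lower boundary (n = 1.354 to n = 1.0) the reflected ray undergoes no phase shift.
Exactly one π shift → a net half-wave offset.
So the condition for destructive reflection is 2 n t = m λ.
Minimum nonzero at m = 1: t = λ / (2 n) = 743 / (2 × 1.354) = 274 nm.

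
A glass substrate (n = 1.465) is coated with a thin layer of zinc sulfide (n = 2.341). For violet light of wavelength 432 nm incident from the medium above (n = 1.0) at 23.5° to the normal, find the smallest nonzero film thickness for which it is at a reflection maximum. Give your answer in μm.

0.0468 μm

Ray reflecting at the top interface goes from n = 1.0 toward n = 2.341: a half-wave phase shift.
Bottom surface (2.341 → 1.465): reflection off a lower-index medium gives no phase shift.
Exactly one π shift → a net half-wave offset.
So the condition for constructive reflection is 2 n t cos θ_r = (m + ½) λ.
Snell's law: 1.0 sin 23.5° = 2.341 sin θ_r → sin θ_r = 0.170, cos θ_r = 0.985.
Minimum at m = 0: t = λ / (4 n cos θ_r) = 432 / (4 × 2.341 × 0.985) = 46.8 nm.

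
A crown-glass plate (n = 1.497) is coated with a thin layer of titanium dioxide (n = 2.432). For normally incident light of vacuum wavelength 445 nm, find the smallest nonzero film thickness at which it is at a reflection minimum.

At the upper boundary (n = 1.0 to n = 2.432) the reflected ray undergoes a half-wave phase shift.
Bottom surface (2.432 → 1.497): reflection off a lower-index medium gives no phase shift.
Exactly one π shift → a net half-wave offset.
For weak reflection here: 2 n t = m λ.
Minimum nonzero at m = 1: t = λ / (2 n) = 445 / (2 × 2.432) = 91.5 nm.

91.5 nm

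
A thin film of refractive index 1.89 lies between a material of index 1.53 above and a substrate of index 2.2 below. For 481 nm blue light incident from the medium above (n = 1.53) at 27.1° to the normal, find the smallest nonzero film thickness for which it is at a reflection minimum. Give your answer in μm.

Top surface (1.53 → 1.89): reflection off a higher-index medium gives a half-wave phase shift.
Bottom surface (1.89 → 2.2): reflection off a higher-index medium gives a half-wave phase shift.
Net: no relative phase inversion (both shifts match).
With no net inversion, destructive interference in reflection requires 2 n t cos θ_r = (m + ½) λ.
Snell's law: 1.53 sin 27.1° = 1.89 sin θ_r → sin θ_r = 0.369, cos θ_r = 0.930.
Minimum at m = 0: t = λ / (4 n cos θ_r) = 481 / (4 × 1.89 × 0.930) = 68.4 nm.

0.0684 μm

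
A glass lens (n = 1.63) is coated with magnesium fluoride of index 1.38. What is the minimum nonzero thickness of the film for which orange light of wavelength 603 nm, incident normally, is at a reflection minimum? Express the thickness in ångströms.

1092 Å

Ray reflecting at the top interface goes from n = 1.0 toward n = 1.38: a half-wave phase shift.
Bottom surface (1.38 → 1.63): reflection off a higher-index medium gives a half-wave phase shift.
Zero or two π shifts → no net half-wave offset.
For dark reflection here: 2 n t = (m + ½) λ.
Minimum at m = 0: t = λ / (4 n) = 603 / (4 × 1.38) = 109 nm.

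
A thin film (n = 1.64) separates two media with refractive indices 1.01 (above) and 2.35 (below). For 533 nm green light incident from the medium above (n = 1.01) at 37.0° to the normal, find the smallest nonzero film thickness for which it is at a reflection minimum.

87.5 nm

At the upper boundary (n = 1.01 to n = 1.64) the reflected ray undergoes a half-wave phase shift.
Ray reflecting at the bottom interface goes from n = 1.64 toward n = 2.35: a half-wave phase shift.
The two reflections carry the same phase change, so no net offset.
With no net inversion, destructive interference in reflection requires 2 n t cos θ_r = (m + ½) λ.
Snell's law: 1.01 sin 37.0° = 1.64 sin θ_r → sin θ_r = 0.371, cos θ_r = 0.929.
Minimum at m = 0: t = λ / (4 n cos θ_r) = 533 / (4 × 1.64 × 0.929) = 87.5 nm.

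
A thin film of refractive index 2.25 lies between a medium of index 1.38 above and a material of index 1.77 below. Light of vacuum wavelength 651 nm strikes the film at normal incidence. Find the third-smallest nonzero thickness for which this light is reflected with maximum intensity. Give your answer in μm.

0.362 μm

At the upper boundary (n = 1.38 to n = 2.25) the reflected ray undergoes a half-wave phase shift.
Ray reflecting at the bottom interface goes from n = 2.25 toward n = 1.77: no phase shift.
Exactly one π shift → a net half-wave offset.
For strong reflection here: 2 n t = (m + ½) λ.
The third-smallest nonzero thickness corresponds to m = 2: t = (m + ½) λ / (2 n) = 2.50 × 651 / (2 × 2.25) = 362 nm.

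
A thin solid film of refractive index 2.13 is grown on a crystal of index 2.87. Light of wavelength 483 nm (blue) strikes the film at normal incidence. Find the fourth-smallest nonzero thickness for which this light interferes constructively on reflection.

At the upper boundary (n = 1.0 to n = 2.13) the reflected ray undergoes a half-wave phase shift.
Ray reflecting at the bottom interface goes from n = 2.13 toward n = 2.87: a half-wave phase shift.
Zero or two π shifts → no net half-wave offset.
With no net inversion, constructive interference in reflection requires 2 n t = m λ.
The fourth-smallest nonzero thickness corresponds to m = 4: t = m λ / (2 n) = 4.00 × 483 / (2 × 2.13) = 454 nm.

454 nm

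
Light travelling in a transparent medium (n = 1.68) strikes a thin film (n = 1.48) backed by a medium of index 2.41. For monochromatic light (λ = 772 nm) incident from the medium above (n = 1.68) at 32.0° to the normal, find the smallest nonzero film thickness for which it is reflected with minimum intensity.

At the upper boundary (n = 1.68 to n = 1.48) the reflected ray undergoes no phase shift.
At the lower boundary (n = 1.48 to n = 2.41) the reflected ray undergoes a half-wave phase shift.
Exactly one π shift → a net half-wave offset.
So the condition for destructive reflection is 2 n t cos θ_r = m λ.
Snell's law: 1.68 sin 32.0° = 1.48 sin θ_r → sin θ_r = 0.602, cos θ_r = 0.799.
Minimum nonzero at m = 1: t = λ / (2 n cos θ_r) = 772 / (2 × 1.48 × 0.799) = 326 nm.

326 nm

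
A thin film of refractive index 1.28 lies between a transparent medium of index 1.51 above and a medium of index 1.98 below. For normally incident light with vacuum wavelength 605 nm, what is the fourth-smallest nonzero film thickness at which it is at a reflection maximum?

827 nm

At the upper boundary (n = 1.51 to n = 1.28) the reflected ray undergoes no phase shift.
Ray reflecting at the bottom interface goes from n = 1.28 toward n = 1.98: a half-wave phase shift.
The two reflections differ by half a wavelength.
For strong reflection here: 2 n t = (m + ½) λ.
The fourth-smallest nonzero thickness corresponds to m = 3: t = (m + ½) λ / (2 n) = 3.50 × 605 / (2 × 1.28) = 827 nm.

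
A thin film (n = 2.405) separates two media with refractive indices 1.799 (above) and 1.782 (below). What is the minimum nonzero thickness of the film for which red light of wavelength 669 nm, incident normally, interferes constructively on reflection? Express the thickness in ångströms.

Ray reflecting at the top interface goes from n = 1.799 toward n = 2.405: a half-wave phase shift.
Bottom surface (2.405 → 1.782): reflection off a lower-index medium gives no phase shift.
The two reflections differ by half a wavelength.
For strong reflection here: 2 n t = (m + ½) λ.
Minimum at m = 0: t = λ / (4 n) = 669 / (4 × 2.405) = 69.5 nm.

695 Å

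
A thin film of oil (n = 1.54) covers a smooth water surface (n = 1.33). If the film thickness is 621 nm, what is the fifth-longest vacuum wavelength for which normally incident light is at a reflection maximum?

425 nm

At the upper boundary (n = 1.0 to n = 1.54) the reflected ray undergoes a half-wave phase shift.
At the lower boundary (n = 1.54 to n = 1.33) the reflected ray undergoes no phase shift.
Net: one phase inversion between the two reflected rays.
So the condition for constructive reflection is 2 n t = (m + ½) λ.
λ = 2 n t / (m + ½). The fifth-longest wavelength is m = 4: λ = 2 × 1.54 × 621 / 4.50 = 425 nm.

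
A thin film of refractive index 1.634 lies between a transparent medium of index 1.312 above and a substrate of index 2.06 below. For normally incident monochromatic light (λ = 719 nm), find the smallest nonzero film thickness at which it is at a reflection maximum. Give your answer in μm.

0.220 μm

Ray reflecting at the top interface goes from n = 1.312 toward n = 1.634: a half-wave phase shift.
Ray reflecting at the bottom interface goes from n = 1.634 toward n = 2.06: a half-wave phase shift.
Zero or two π shifts → no net half-wave offset.
With no net inversion, constructive interference in reflection requires 2 n t = m λ.
Minimum nonzero at m = 1: t = λ / (2 n) = 719 / (2 × 1.634) = 220 nm.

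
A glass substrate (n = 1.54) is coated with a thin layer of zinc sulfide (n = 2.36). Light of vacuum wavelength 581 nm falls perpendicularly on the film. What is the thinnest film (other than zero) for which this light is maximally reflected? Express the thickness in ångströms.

615 Å

At the upper boundary (n = 1.0 to n = 2.36) the reflected ray undergoes a half-wave phase shift.
Ray reflecting at the bottom interface goes from n = 2.36 toward n = 1.54: no phase shift.
Exactly one π shift → a net half-wave offset.
So the condition for constructive reflection is 2 n t = (m + ½) λ.
Minimum at m = 0: t = λ / (4 n) = 581 / (4 × 2.36) = 61.5 nm.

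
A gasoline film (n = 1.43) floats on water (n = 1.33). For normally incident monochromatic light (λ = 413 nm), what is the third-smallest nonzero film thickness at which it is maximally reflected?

361 nm

Ray reflecting at the top interface goes from n = 1.0 toward n = 1.43: a half-wave phase shift.
At the lower boundary (n = 1.43 to n = 1.33) the reflected ray undergoes no phase shift.
The two reflections differ by half a wavelength.
So the condition for constructive reflection is 2 n t = (m + ½) λ.
The third-smallest nonzero thickness corresponds to m = 2: t = (m + ½) λ / (2 n) = 2.50 × 413 / (2 × 1.43) = 361 nm.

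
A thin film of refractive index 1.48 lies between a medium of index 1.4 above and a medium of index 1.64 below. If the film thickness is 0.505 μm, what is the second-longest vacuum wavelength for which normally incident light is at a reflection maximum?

Top surface (1.4 → 1.48): reflection off a higher-index medium gives a half-wave phase shift.
At the lower boundary (n = 1.48 to n = 1.64) the reflected ray undergoes a half-wave phase shift.
Zero or two π shifts → no net half-wave offset.
So the condition for constructive reflection is 2 n t = m λ.
λ = 2 n t / m. The second-longest wavelength is m = 2: λ = 2 × 1.48 × 505 / 2.00 = 747 nm.

747 nm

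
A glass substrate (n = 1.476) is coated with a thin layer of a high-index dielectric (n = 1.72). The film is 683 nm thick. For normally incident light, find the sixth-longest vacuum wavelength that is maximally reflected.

Top surface (1.0 → 1.72): reflection off a higher-index medium gives a half-wave phase shift.
Ray reflecting at the bottom interface goes from n = 1.72 toward n = 1.476: no phase shift.
Exactly one π shift → a net half-wave offset.
With one net inversion, constructive interference in reflection requires 2 n t = (m + ½) λ.
λ = 2 n t / (m + ½). The sixth-longest wavelength is m = 5: λ = 2 × 1.72 × 683 / 5.50 = 427 nm.

427 nm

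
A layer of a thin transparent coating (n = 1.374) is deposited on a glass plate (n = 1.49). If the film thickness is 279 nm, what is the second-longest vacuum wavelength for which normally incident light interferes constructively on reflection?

At the upper boundary (n = 1.0 to n = 1.374) the reflected ray undergoes a half-wave phase shift.
At the lower boundary (n = 1.374 to n = 1.49) the reflected ray undergoes a half-wave phase shift.
Net: no relative phase inversion (both shifts match).
With no net inversion, constructive interference in reflection requires 2 n t = m λ.
λ = 2 n t / m. The second-longest wavelength is m = 2: λ = 2 × 1.374 × 279 / 2.00 = 383 nm.

383 nm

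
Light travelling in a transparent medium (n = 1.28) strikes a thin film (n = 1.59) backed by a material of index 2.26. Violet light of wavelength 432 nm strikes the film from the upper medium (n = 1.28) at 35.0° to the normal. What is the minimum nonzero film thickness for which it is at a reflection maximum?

Top surface (1.28 → 1.59): reflection off a higher-index medium gives a half-wave phase shift.
At the lower boundary (n = 1.59 to n = 2.26) the reflected ray undergoes a half-wave phase shift.
The two reflections carry the same phase change, so no net offset.
So the condition for constructive reflection is 2 n t cos θ_r = m λ.
Snell's law: 1.28 sin 35.0° = 1.59 sin θ_r → sin θ_r = 0.462, cos θ_r = 0.887.
Minimum nonzero at m = 1: t = λ / (2 n cos θ_r) = 432 / (2 × 1.59 × 0.887) = 153 nm.

153 nm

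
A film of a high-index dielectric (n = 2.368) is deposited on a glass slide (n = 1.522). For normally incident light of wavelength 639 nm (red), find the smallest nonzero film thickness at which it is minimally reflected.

Ray reflecting at the top interface goes from n = 1.0 toward n = 2.368: a half-wave phase shift.
At the lower boundary (n = 2.368 to n = 1.522) the reflected ray undergoes no phase shift.
Net: one phase inversion between the two reflected rays.
With one net inversion, destructive interference in reflection requires 2 n t = m λ.
Minimum nonzero at m = 1: t = λ / (2 n) = 639 / (2 × 2.368) = 135 nm.

135 nm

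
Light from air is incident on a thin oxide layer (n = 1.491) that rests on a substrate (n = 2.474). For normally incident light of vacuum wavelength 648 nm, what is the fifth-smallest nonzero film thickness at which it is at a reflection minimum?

At the upper boundary (n = 1.0 to n = 1.491) the reflected ray undergoes a half-wave phase shift.
Bottom surface (1.491 → 2.474): reflection off a higher-index medium gives a half-wave phase shift.
The two reflections carry the same phase change, so no net offset.
For minimum reflection here: 2 n t = (m + ½) λ.
The fifth-smallest nonzero thickness corresponds to m = 4: t = (m + ½) λ / (2 n) = 4.50 × 648 / (2 × 1.491) = 978 nm.

978 nm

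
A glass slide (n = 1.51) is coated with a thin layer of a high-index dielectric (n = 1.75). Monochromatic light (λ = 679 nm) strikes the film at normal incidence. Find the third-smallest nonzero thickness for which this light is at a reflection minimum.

At the upper boundary (n = 1.0 to n = 1.75) the reflected ray undergoes a half-wave phase shift.
Bottom surface (1.75 → 1.51): reflection off a lower-index medium gives no phase shift.
The two reflections differ by half a wavelength.
For weak reflection here: 2 n t = m λ.
The third-smallest nonzero thickness corresponds to m = 3: t = m λ / (2 n) = 3.00 × 679 / (2 × 1.75) = 582 nm.

582 nm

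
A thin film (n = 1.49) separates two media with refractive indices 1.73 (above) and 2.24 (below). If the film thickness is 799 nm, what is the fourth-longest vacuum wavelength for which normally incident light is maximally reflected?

680 nm

Top surface (1.73 → 1.49): reflection off a lower-index medium gives no phase shift.
At the lower boundary (n = 1.49 to n = 2.24) the reflected ray undergoes a half-wave phase shift.
Exactly one π shift → a net half-wave offset.
So the condition for constructive reflection is 2 n t = (m + ½) λ.
λ = 2 n t / (m + ½). The fourth-longest wavelength is m = 3: λ = 2 × 1.49 × 799 / 3.50 = 680 nm.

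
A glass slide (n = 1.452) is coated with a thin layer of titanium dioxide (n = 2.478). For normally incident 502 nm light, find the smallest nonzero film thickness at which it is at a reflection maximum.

Top surface (1.0 → 2.478): reflection off a higher-index medium gives a half-wave phase shift.
Bottom surface (2.478 → 1.452): reflection off a lower-index medium gives no phase shift.
Net: one phase inversion between the two reflected rays.
For bright reflection here: 2 n t = (m + ½) λ.
Minimum at m = 0: t = λ / (4 n) = 502 / (4 × 2.478) = 50.6 nm.

50.6 nm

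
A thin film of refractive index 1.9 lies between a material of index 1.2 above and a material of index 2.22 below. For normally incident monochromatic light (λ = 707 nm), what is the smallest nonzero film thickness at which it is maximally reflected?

At the upper boundary (n = 1.2 to n = 1.9) the reflected ray undergoes a half-wave phase shift.
Bottom surface (1.9 → 2.22): reflection off a higher-index medium gives a half-wave phase shift.
Zero or two π shifts → no net half-wave offset.
For strong reflection here: 2 n t = m λ.
The smallest nonzero thickness corresponds to m = 1: t = m λ / (2 n) = 1.00 × 707 / (2 × 1.9) = 186 nm.

186 nm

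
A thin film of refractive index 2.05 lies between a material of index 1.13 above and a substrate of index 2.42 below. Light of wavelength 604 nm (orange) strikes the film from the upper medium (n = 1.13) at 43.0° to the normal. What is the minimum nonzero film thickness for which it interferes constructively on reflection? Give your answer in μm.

Ray reflecting at the top interface goes from n = 1.13 toward n = 2.05: a half-wave phase shift.
At the lower boundary (n = 2.05 to n = 2.42) the reflected ray undergoes a half-wave phase shift.
The two reflections carry the same phase change, so no net offset.
With no net inversion, constructive interference in reflection requires 2 n t cos θ_r = m λ.
Snell's law: 1.13 sin 43.0° = 2.05 sin θ_r → sin θ_r = 0.376, cos θ_r = 0.927.
Minimum nonzero at m = 1: t = λ / (2 n cos θ_r) = 604 / (2 × 2.05 × 0.927) = 159 nm.

0.159 μm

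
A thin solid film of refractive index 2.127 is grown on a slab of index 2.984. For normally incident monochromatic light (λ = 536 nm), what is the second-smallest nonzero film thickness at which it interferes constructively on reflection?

Ray reflecting at the top interface goes from n = 1.0 toward n = 2.127: a half-wave phase shift.
At the lower boundary (n = 2.127 to n = 2.984) the reflected ray undergoes a half-wave phase shift.
The two reflections carry the same phase change, so no net offset.
For maximum reflection here: 2 n t = m λ.
The second-smallest nonzero thickness corresponds to m = 2: t = m λ / (2 n) = 2.00 × 536 / (2 × 2.127) = 252 nm.

252 nm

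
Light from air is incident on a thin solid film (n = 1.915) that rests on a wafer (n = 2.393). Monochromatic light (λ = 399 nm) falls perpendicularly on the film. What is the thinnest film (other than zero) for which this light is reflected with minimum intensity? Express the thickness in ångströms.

521 Å

Ray reflecting at the top interface goes from n = 1.0 toward n = 1.915: a half-wave phase shift.
At the lower boundary (n = 1.915 to n = 2.393) the reflected ray undergoes a half-wave phase shift.
The two reflections carry the same phase change, so no net offset.
For weak reflection here: 2 n t = (m + ½) λ.
Minimum at m = 0: t = λ / (4 n) = 399 / (4 × 1.915) = 52.1 nm.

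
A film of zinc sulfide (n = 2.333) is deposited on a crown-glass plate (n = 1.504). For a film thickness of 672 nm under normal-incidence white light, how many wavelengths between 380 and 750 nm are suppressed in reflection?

4

Top surface (1.0 → 2.333): reflection off a higher-index medium gives a half-wave phase shift.
At the lower boundary (n = 2.333 to n = 1.504) the reflected ray undergoes no phase shift.
The two reflections differ by half a wavelength.
With one net inversion, destructive interference in reflection requires 2 n t = m λ.
λ = 2 n t / m = 3136 / m nm.
m=4: 784 nm (IR); m=5: 627 nm (visible); m=6: 523 nm (visible); m=7: 448 nm (visible); m=8: 392 nm (visible); m=9: 348 nm (UV).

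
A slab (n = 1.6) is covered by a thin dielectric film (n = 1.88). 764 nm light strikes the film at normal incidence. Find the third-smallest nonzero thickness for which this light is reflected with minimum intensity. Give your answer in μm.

Top surface (1.0 → 1.88): reflection off a higher-index medium gives a half-wave phase shift.
Ray reflecting at the bottom interface goes from n = 1.88 toward n = 1.6: no phase shift.
Net: one phase inversion between the two reflected rays.
With one net inversion, destructive interference in reflection requires 2 n t = m λ.
The third-smallest nonzero thickness corresponds to m = 3: t = m λ / (2 n) = 3.00 × 764 / (2 × 1.88) = 610 nm.

0.610 μm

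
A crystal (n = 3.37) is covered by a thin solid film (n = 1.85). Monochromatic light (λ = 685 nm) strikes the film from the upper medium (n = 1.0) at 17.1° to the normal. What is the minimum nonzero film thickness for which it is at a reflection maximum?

Top surface (1.0 → 1.85): reflection off a higher-index medium gives a half-wave phase shift.
Bottom surface (1.85 → 3.37): reflection off a higher-index medium gives a half-wave phase shift.
Net: no relative phase inversion (both shifts match).
For strong reflection here: 2 n t cos θ_r = m λ.
Snell's law: 1.0 sin 17.1° = 1.85 sin θ_r → sin θ_r = 0.159, cos θ_r = 0.987.
Minimum nonzero at m = 1: t = λ / (2 n cos θ_r) = 685 / (2 × 1.85 × 0.987) = 188 nm.

188 nm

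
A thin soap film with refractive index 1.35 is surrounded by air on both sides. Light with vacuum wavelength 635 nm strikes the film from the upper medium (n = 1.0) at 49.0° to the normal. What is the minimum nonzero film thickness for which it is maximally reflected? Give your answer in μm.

0.142 μm

Ray reflecting at the top interface goes from n = 1.0 toward n = 1.35: a half-wave phase shift.
At the lower boundary (n = 1.35 to n = 1.0) the reflected ray undergoes no phase shift.
Exactly one π shift → a net half-wave offset.
For maximum reflection here: 2 n t cos θ_r = (m + ½) λ.
Snell's law: 1.0 sin 49.0° = 1.35 sin θ_r → sin θ_r = 0.559, cos θ_r = 0.829.
Minimum at m = 0: t = λ / (4 n cos θ_r) = 635 / (4 × 1.35 × 0.829) = 142 nm.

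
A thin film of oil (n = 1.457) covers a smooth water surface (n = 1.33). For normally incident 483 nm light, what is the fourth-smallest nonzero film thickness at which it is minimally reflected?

Top surface (1.0 → 1.457): reflection off a higher-index medium gives a half-wave phase shift.
Ray reflecting at the bottom interface goes from n = 1.457 toward n = 1.33: no phase shift.
Net: one phase inversion between the two reflected rays.
For dark reflection here: 2 n t = m λ.
The fourth-smallest nonzero thickness corresponds to m = 4: t = m λ / (2 n) = 4.00 × 483 / (2 × 1.457) = 663 nm.

663 nm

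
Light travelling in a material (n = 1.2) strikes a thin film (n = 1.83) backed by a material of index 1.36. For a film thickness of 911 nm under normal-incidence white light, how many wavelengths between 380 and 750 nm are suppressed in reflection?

At the upper boundary (n = 1.2 to n = 1.83) the reflected ray undergoes a half-wave phase shift.
Bottom surface (1.83 → 1.36): reflection off a lower-index medium gives no phase shift.
Net: one phase inversion between the two reflected rays.
With one net inversion, destructive interference in reflection requires 2 n t = m λ.
λ = 2 n t / m = 3334 / m nm.
m=4: 834 nm (IR); m=5: 667 nm (visible); m=6: 556 nm (visible); m=7: 476 nm (visible); m=8: 417 nm (visible); m=9: 370 nm (UV).

4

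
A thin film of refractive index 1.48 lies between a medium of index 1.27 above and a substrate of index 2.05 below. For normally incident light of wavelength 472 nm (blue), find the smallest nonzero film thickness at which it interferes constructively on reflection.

At the upper boundary (n = 1.27 to n = 1.48) the reflected ray undergoes a half-wave phase shift.
At the lower boundary (n = 1.48 to n = 2.05) the reflected ray undergoes a half-wave phase shift.
Zero or two π shifts → no net half-wave offset.
So the condition for constructive reflection is 2 n t = m λ.
Minimum nonzero at m = 1: t = λ / (2 n) = 472 / (2 × 1.48) = 159 nm.

159 nm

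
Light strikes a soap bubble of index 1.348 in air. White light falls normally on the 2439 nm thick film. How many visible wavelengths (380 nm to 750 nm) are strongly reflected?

Top surface (1.0 → 1.348): reflection off a higher-index medium gives a half-wave phase shift.
Bottom surface (1.348 → 1.0): reflection off a lower-index medium gives no phase shift.
Exactly one π shift → a net half-wave offset.
For maximum reflection here: 2 n t = (m + ½) λ.
λ = 2 n t / (m + ½) = 6576 / (m + ½) nm.
m=8: 774 nm (IR); m=9: 692 nm (visible); m=10: 626 nm (visible); m=11: 572 nm (visible); m=12: 526 nm (visible); m=13: 487 nm (visible); m=14: 453 nm (visible); m=15: 424 nm (visible); m=16: 399 nm (visible); m=17: 376 nm (UV).

8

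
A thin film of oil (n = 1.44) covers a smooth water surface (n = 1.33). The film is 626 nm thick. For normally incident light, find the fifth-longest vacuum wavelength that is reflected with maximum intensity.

Ray reflecting at the top interface goes from n = 1.0 toward n = 1.44: a half-wave phase shift.
Ray reflecting at the bottom interface goes from n = 1.44 toward n = 1.33: no phase shift.
Net: one phase inversion between the two reflected rays.
For bright reflection here: 2 n t = (m + ½) λ.
λ = 2 n t / (m + ½). The fifth-longest wavelength is m = 4: λ = 2 × 1.44 × 626 / 4.50 = 401 nm.

401 nm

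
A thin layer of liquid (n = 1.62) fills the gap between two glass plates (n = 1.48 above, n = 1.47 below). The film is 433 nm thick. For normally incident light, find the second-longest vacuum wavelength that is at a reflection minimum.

701 nm

At the upper boundary (n = 1.48 to n = 1.62) the reflected ray undergoes a half-wave phase shift.
At the lower boundary (n = 1.62 to n = 1.47) the reflected ray undergoes no phase shift.
Exactly one π shift → a net half-wave offset.
With one net inversion, destructive interference in reflection requires 2 n t = m λ.
λ = 2 n t / m. The second-longest wavelength is m = 2: λ = 2 × 1.62 × 433 / 2.00 = 701 nm.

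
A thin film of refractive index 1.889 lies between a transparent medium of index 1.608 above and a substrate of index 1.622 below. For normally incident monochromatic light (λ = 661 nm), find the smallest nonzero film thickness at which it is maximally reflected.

Top surface (1.608 → 1.889): reflection off a higher-index medium gives a half-wave phase shift.
Bottom surface (1.889 → 1.622): reflection off a lower-index medium gives no phase shift.
Exactly one π shift → a net half-wave offset.
So the condition for constructive reflection is 2 n t = (m + ½) λ.
Minimum at m = 0: t = λ / (4 n) = 661 / (4 × 1.889) = 87.5 nm.

87.5 nm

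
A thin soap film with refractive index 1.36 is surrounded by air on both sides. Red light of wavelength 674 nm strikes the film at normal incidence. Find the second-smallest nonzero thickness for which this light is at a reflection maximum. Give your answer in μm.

0.372 μm

Ray reflecting at the top interface goes from n = 1.0 toward n = 1.36: a half-wave phase shift.
Bottom surface (1.36 → 1.0): reflection off a lower-index medium gives no phase shift.
The two reflections differ by half a wavelength.
So the condition for constructive reflection is 2 n t = (m + ½) λ.
The second-smallest nonzero thickness corresponds to m = 1: t = (m + ½) λ / (2 n) = 1.50 × 674 / (2 × 1.36) = 372 nm.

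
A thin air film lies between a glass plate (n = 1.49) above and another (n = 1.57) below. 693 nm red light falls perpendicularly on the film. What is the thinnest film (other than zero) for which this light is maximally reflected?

At the upper boundary (n = 1.49 to n = 1.0) the reflected ray undergoes no phase shift.
Bottom surface (1.0 → 1.57): reflection off a higher-index medium gives a half-wave phase shift.
Exactly one π shift → a net half-wave offset.
With one net inversion, constructive interference in reflection requires 2 n t = (m + ½) λ.
Minimum at m = 0: t = λ / (4 n) = 693 / (4 × 1.0) = 173 nm.

173 nm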